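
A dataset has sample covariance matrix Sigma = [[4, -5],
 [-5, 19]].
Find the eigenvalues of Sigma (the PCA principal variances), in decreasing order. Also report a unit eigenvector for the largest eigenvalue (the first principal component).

Step 1 — characteristic polynomial of 2×2 Sigma:
  det(Sigma - λI) = λ² - trace · λ + det = 0.
  trace = 4 + 19 = 23, det = 4·19 - (-5)² = 51.
Step 2 — discriminant:
  Δ = trace² - 4·det = 529 - 204 = 325.
Step 3 — eigenvalues:
  λ = (trace ± √Δ)/2 = (23 ± 18.0278)/2,
  λ_1 = 20.5139,  λ_2 = 2.4861.

Step 4 — unit eigenvector for λ_1: solve (Sigma - λ_1 I)v = 0. First row:
  (4 - 20.5139)·v_x + (-5)·v_y = 0, i.e. (-16.5139)·v_x + (-5)·v_y = 0,
  so v ∝ (b, λ_1 - a) = (-5, 16.5139); multiply by -1 so the first entry is positive: u = (5, -16.5139).
  ||u|| = √((5)² + (-16.5139)²) = √(297.7082) ≈ 17.2542,
  v_1 = u/||u|| ≈ (0.2898, -0.9571) (||v_1|| = 1).

λ_1 = 20.5139,  λ_2 = 2.4861;  v_1 ≈ (0.2898, -0.9571)


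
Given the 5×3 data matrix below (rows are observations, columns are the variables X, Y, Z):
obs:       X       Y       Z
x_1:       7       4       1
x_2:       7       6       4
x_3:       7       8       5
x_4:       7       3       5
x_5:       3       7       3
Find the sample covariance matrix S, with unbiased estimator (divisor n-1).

Step 1 — column means:
  mean(X) = (7 + 7 + 7 + 7 + 3) / 5 = 31/5 = 6.2
  mean(Y) = (4 + 6 + 8 + 3 + 7) / 5 = 28/5 = 5.6
  mean(Z) = (1 + 4 + 5 + 5 + 3) / 5 = 18/5 = 3.6

Step 2 — sample covariance S[i,j] = (1/(n-1)) · Σ_k (x_{k,i} - mean_i) · (x_{k,j} - mean_j), with n-1 = 4.
  S[X,X] = ((0.8)·(0.8) + (0.8)·(0.8) + (0.8)·(0.8) + (0.8)·(0.8) + (-3.2)·(-3.2)) / 4 = 12.8/4 = 3.2
  S[X,Y] = ((0.8)·(-1.6) + (0.8)·(0.4) + (0.8)·(2.4) + (0.8)·(-2.6) + (-3.2)·(1.4)) / 4 = -5.6/4 = -1.4
  S[X,Z] = ((0.8)·(-2.6) + (0.8)·(0.4) + (0.8)·(1.4) + (0.8)·(1.4) + (-3.2)·(-0.6)) / 4 = 2.4/4 = 0.6
  S[Y,Y] = ((-1.6)·(-1.6) + (0.4)·(0.4) + (2.4)·(2.4) + (-2.6)·(-2.6) + (1.4)·(1.4)) / 4 = 17.2/4 = 4.3
  S[Y,Z] = ((-1.6)·(-2.6) + (0.4)·(0.4) + (2.4)·(1.4) + (-2.6)·(1.4) + (1.4)·(-0.6)) / 4 = 3.2/4 = 0.8
  S[Z,Z] = ((-2.6)·(-2.6) + (0.4)·(0.4) + (1.4)·(1.4) + (1.4)·(1.4) + (-0.6)·(-0.6)) / 4 = 11.2/4 = 2.8

S is symmetric (S[j,i] = S[i,j]). Assembling:

S = [[3.2, -1.4, 0.6],
 [-1.4, 4.3, 0.8],
 [0.6, 0.8, 2.8]]


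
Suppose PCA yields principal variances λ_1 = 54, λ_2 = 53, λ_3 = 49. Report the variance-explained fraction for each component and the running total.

Step 1 — total variance = trace(Sigma) = Σ λ_i = 54 + 53 + 49 = 156.

Step 2 — fraction explained by component i = λ_i / Σ λ:
  PC1: 54/156 = 0.3462
  PC2: 53/156 = 0.3397
  PC3: 49/156 = 0.3141

Step 3 — cumulative fraction after k components = (λ_1 + ... + λ_k) / Σ λ:
  k = 1: 54/156 = 0.3462
  k = 2: (54 + 53)/156 = 107/156 = 0.6859
  k = 3: (54 + 53 + 49)/156 = 156/156 = 1

Summary (fraction, with percent):

explained: PC1 0.3462 (34.62%), PC2 0.3397 (33.97%), PC3 0.3141 (31.41%);  cumulative: 0.3462, 0.6859, 1


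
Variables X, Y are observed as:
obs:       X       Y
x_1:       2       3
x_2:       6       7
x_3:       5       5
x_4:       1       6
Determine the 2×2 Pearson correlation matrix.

Step 1 — column means:
  mean(X) = (2 + 6 + 5 + 1) / 4 = 14/4 = 3.5
  mean(Y) = (3 + 7 + 5 + 6) / 4 = 21/4 = 5.25

Step 2 — sample variances and covariances s[i,j] = (1/(n-1)) · Σ_k (x_{k,i} - mean_i) · (x_{k,j} - mean_j), with n-1 = 3:
  s[X,X] = ((-1.5)·(-1.5) + (2.5)·(2.5) + (1.5)·(1.5) + (-2.5)·(-2.5)) / 3 = 17/3 = 5.6667
  s[X,Y] = ((-1.5)·(-2.25) + (2.5)·(1.75) + (1.5)·(-0.25) + (-2.5)·(0.75)) / 3 = 5.5/3 = 1.8333
  s[Y,Y] = ((-2.25)·(-2.25) + (1.75)·(1.75) + (-0.25)·(-0.25) + (0.75)·(0.75)) / 3 = 8.75/3 = 2.9167
  Sample standard deviations s_i = √(s[i,i]):
  s(X) = √(5.6667) = 2.3805
  s(Y) = √(2.9167) = 1.7078

Step 3 — r_{ij} = s_{ij} / (s_i · s_j):
  r[X,X] = 1 (diagonal).
  r[X,Y] = 1.8333 / (2.3805 · 1.7078) = 1.8333 / 4.0654 = 0.451
  r[Y,Y] = 1 (diagonal).

R is symmetric with unit diagonal. Assembling:

R = [[1, 0.451],
 [0.451, 1]]


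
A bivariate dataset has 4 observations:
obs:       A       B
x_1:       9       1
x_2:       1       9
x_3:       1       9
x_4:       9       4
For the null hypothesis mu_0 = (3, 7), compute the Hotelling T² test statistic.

Step 1 — sample mean vector:
  mean(A) = (9 + 1 + 1 + 9) / 4 = 20/4 = 5
  mean(B) = (1 + 9 + 9 + 4) / 4 = 23/4 = 5.75
  x̄ = (5, 5.75),  deviation x̄ - mu_0 = (5, 5.75) - (3, 7) = (2, -1.25).

Step 2 — sample covariance matrix, S[i,j] = (1/(n-1)) · Σ_k (x_{k,i} - mean_i) · (x_{k,j} - mean_j), divisor n-1 = 3:
  S[A,A] = ((4)·(4) + (-4)·(-4) + (-4)·(-4) + (4)·(4)) / 3 = 64/3 = 21.3333
  S[A,B] = ((4)·(-4.75) + (-4)·(3.25) + (-4)·(3.25) + (4)·(-1.75)) / 3 = -52/3 = -17.3333
  S[B,B] = ((-4.75)·(-4.75) + (3.25)·(3.25) + (3.25)·(3.25) + (-1.75)·(-1.75)) / 3 = 46.75/3 = 15.5833
  S = [[21.3333, -17.3333],
 [-17.3333, 15.5833]].

Step 3 — invert S. det(S) = 21.3333·15.5833 - (-17.3333)² = 32.
  S^{-1} = (1/det) · [[d, -b], [-b, a]] = [[0.487, 0.5417],
 [0.5417, 0.6667]].

Step 4 — quadratic form (x̄ - mu_0)^T · S^{-1} · (x̄ - mu_0):
  S^{-1} · (x̄ - mu_0) = (0.2969, 0.25),
  (x̄ - mu_0)^T · [...] = (2)·(0.2969) + (-1.25)·(0.25) = 0.2813.

Step 5 — scale by n: T² = 4 · 0.2813 = 1.125.

T² ≈ 1.125


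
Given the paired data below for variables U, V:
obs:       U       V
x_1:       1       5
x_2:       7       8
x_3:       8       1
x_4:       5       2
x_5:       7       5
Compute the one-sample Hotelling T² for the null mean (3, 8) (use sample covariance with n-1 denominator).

Step 1 — sample mean vector:
  mean(U) = (1 + 7 + 8 + 5 + 7) / 5 = 28/5 = 5.6
  mean(V) = (5 + 8 + 1 + 2 + 5) / 5 = 21/5 = 4.2
  x̄ = (5.6, 4.2),  deviation x̄ - mu_0 = (5.6, 4.2) - (3, 8) = (2.6, -3.8).

Step 2 — sample covariance matrix, S[i,j] = (1/(n-1)) · Σ_k (x_{k,i} - mean_i) · (x_{k,j} - mean_j), divisor n-1 = 4:
  S[U,U] = ((-4.6)·(-4.6) + (1.4)·(1.4) + (2.4)·(2.4) + (-0.6)·(-0.6) + (1.4)·(1.4)) / 4 = 31.2/4 = 7.8
  S[U,V] = ((-4.6)·(0.8) + (1.4)·(3.8) + (2.4)·(-3.2) + (-0.6)·(-2.2) + (1.4)·(0.8)) / 4 = -3.6/4 = -0.9
  S[V,V] = ((0.8)·(0.8) + (3.8)·(3.8) + (-3.2)·(-3.2) + (-2.2)·(-2.2) + (0.8)·(0.8)) / 4 = 30.8/4 = 7.7
  S = [[7.8, -0.9],
 [-0.9, 7.7]].

Step 3 — invert S. det(S) = 7.8·7.7 - (-0.9)² = 59.25.
  S^{-1} = (1/det) · [[d, -b], [-b, a]] = [[0.13, 0.0152],
 [0.0152, 0.1316]].

Step 4 — quadratic form (x̄ - mu_0)^T · S^{-1} · (x̄ - mu_0):
  S^{-1} · (x̄ - mu_0) = (0.2802, -0.4608),
  (x̄ - mu_0)^T · [...] = (2.6)·(0.2802) + (-3.8)·(-0.4608) = 2.4793.

Step 5 — scale by n: T² = 5 · 2.4793 = 12.3966.

T² ≈ 12.3966


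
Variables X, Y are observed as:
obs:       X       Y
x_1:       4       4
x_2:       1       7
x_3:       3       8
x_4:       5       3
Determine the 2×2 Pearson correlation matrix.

Step 1 — column means:
  mean(X) = (4 + 1 + 3 + 5) / 4 = 13/4 = 3.25
  mean(Y) = (4 + 7 + 8 + 3) / 4 = 22/4 = 5.5

Step 2 — sample variances and covariances s[i,j] = (1/(n-1)) · Σ_k (x_{k,i} - mean_i) · (x_{k,j} - mean_j), with n-1 = 3:
  s[X,X] = ((0.75)·(0.75) + (-2.25)·(-2.25) + (-0.25)·(-0.25) + (1.75)·(1.75)) / 3 = 8.75/3 = 2.9167
  s[X,Y] = ((0.75)·(-1.5) + (-2.25)·(1.5) + (-0.25)·(2.5) + (1.75)·(-2.5)) / 3 = -9.5/3 = -3.1667
  s[Y,Y] = ((-1.5)·(-1.5) + (1.5)·(1.5) + (2.5)·(2.5) + (-2.5)·(-2.5)) / 3 = 17/3 = 5.6667
  Sample standard deviations s_i = √(s[i,i]):
  s(X) = √(2.9167) = 1.7078
  s(Y) = √(5.6667) = 2.3805

Step 3 — r_{ij} = s_{ij} / (s_i · s_j):
  r[X,X] = 1 (diagonal).
  r[X,Y] = -3.1667 / (1.7078 · 2.3805) = -3.1667 / 4.0654 = -0.7789
  r[Y,Y] = 1 (diagonal).

R is symmetric with unit diagonal. Assembling:

R = [[1, -0.7789],
 [-0.7789, 1]]


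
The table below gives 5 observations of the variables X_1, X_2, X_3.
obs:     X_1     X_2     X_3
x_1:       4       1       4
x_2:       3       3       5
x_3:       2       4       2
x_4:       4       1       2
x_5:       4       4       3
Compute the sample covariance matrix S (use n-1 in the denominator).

Step 1 — column means:
  mean(X_1) = (4 + 3 + 2 + 4 + 4) / 5 = 17/5 = 3.4
  mean(X_2) = (1 + 3 + 4 + 1 + 4) / 5 = 13/5 = 2.6
  mean(X_3) = (4 + 5 + 2 + 2 + 3) / 5 = 16/5 = 3.2

Step 2 — sample covariance S[i,j] = (1/(n-1)) · Σ_k (x_{k,i} - mean_i) · (x_{k,j} - mean_j), with n-1 = 4.
  S[X_1,X_1] = ((0.6)·(0.6) + (-0.4)·(-0.4) + (-1.4)·(-1.4) + (0.6)·(0.6) + (0.6)·(0.6)) / 4 = 3.2/4 = 0.8
  S[X_1,X_2] = ((0.6)·(-1.6) + (-0.4)·(0.4) + (-1.4)·(1.4) + (0.6)·(-1.6) + (0.6)·(1.4)) / 4 = -3.2/4 = -0.8
  S[X_1,X_3] = ((0.6)·(0.8) + (-0.4)·(1.8) + (-1.4)·(-1.2) + (0.6)·(-1.2) + (0.6)·(-0.2)) / 4 = 0.6/4 = 0.15
  S[X_2,X_2] = ((-1.6)·(-1.6) + (0.4)·(0.4) + (1.4)·(1.4) + (-1.6)·(-1.6) + (1.4)·(1.4)) / 4 = 9.2/4 = 2.3
  S[X_2,X_3] = ((-1.6)·(0.8) + (0.4)·(1.8) + (1.4)·(-1.2) + (-1.6)·(-1.2) + (1.4)·(-0.2)) / 4 = -0.6/4 = -0.15
  S[X_3,X_3] = ((0.8)·(0.8) + (1.8)·(1.8) + (-1.2)·(-1.2) + (-1.2)·(-1.2) + (-0.2)·(-0.2)) / 4 = 6.8/4 = 1.7

S is symmetric (S[j,i] = S[i,j]). Assembling:

S = [[0.8, -0.8, 0.15],
 [-0.8, 2.3, -0.15],
 [0.15, -0.15, 1.7]]


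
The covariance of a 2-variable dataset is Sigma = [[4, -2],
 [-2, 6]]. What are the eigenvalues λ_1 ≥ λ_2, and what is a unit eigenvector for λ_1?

Step 1 — characteristic polynomial of 2×2 Sigma:
  det(Sigma - λI) = λ² - trace · λ + det = 0.
  trace = 4 + 6 = 10, det = 4·6 - (-2)² = 20.
Step 2 — discriminant:
  Δ = trace² - 4·det = 100 - 80 = 20.
Step 3 — eigenvalues:
  λ = (trace ± √Δ)/2 = (10 ± 4.4721)/2,
  λ_1 = 7.2361,  λ_2 = 2.7639.

Step 4 — unit eigenvector for λ_1: solve (Sigma - λ_1 I)v = 0. First row:
  (4 - 7.2361)·v_x + (-2)·v_y = 0, i.e. (-3.2361)·v_x + (-2)·v_y = 0,
  so v ∝ (b, λ_1 - a) = (-2, 3.2361); multiply by -1 so the first entry is positive: u = (2, -3.2361).
  ||u|| = √((2)² + (-3.2361)²) = √(14.4721) ≈ 3.8042,
  v_1 = u/||u|| ≈ (0.5257, -0.8507) (||v_1|| = 1).

λ_1 = 7.2361,  λ_2 = 2.7639;  v_1 ≈ (0.5257, -0.8507)


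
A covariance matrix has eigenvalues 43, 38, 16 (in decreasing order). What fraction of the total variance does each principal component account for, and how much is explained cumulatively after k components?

Step 1 — total variance = trace(Sigma) = Σ λ_i = 43 + 38 + 16 = 97.

Step 2 — fraction explained by component i = λ_i / Σ λ:
  PC1: 43/97 = 0.4433
  PC2: 38/97 = 0.3918
  PC3: 16/97 = 0.1649

Step 3 — cumulative fraction after k components = (λ_1 + ... + λ_k) / Σ λ:
  k = 1: 43/97 = 0.4433
  k = 2: (43 + 38)/97 = 81/97 = 0.8351
  k = 3: (43 + 38 + 16)/97 = 97/97 = 1

Summary (fraction, with percent):

explained: PC1 0.4433 (44.33%), PC2 0.3918 (39.18%), PC3 0.1649 (16.49%);  cumulative: 0.4433, 0.8351, 1


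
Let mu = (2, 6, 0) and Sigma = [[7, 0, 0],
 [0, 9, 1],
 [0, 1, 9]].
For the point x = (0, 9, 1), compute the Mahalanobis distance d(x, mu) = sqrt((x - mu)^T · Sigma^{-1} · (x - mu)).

Step 1 — centre the observation: (x - mu) = (-2, 3, 1).

Step 2 — invert Sigma (cofactor / det for 3×3, or solve directly):
  Sigma^{-1} = [[0.1429, 0, 0],
 [0, 0.1125, -0.0125],
 [0, -0.0125, 0.1125]].

Step 3 — form the quadratic (x - mu)^T · Sigma^{-1} · (x - mu):
  Sigma^{-1} · (x - mu) = (-0.2857, 0.325, 0.075).
  (x - mu)^T · [Sigma^{-1} · (x - mu)] = (-2)·(-0.2857) + (3)·(0.325) + (1)·(0.075) = 1.6214.

Step 4 — take square root: d = √(1.6214) ≈ 1.2734.

d(x, mu) = √(1.6214) ≈ 1.2734


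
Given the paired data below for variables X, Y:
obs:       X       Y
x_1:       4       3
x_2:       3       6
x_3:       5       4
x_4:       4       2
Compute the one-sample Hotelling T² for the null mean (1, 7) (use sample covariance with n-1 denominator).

Step 1 — sample mean vector:
  mean(X) = (4 + 3 + 5 + 4) / 4 = 16/4 = 4
  mean(Y) = (3 + 6 + 4 + 2) / 4 = 15/4 = 3.75
  x̄ = (4, 3.75),  deviation x̄ - mu_0 = (4, 3.75) - (1, 7) = (3, -3.25).

Step 2 — sample covariance matrix, S[i,j] = (1/(n-1)) · Σ_k (x_{k,i} - mean_i) · (x_{k,j} - mean_j), divisor n-1 = 3:
  S[X,X] = ((0)·(0) + (-1)·(-1) + (1)·(1) + (0)·(0)) / 3 = 2/3 = 0.6667
  S[X,Y] = ((0)·(-0.75) + (-1)·(2.25) + (1)·(0.25) + (0)·(-1.75)) / 3 = -2/3 = -0.6667
  S[Y,Y] = ((-0.75)·(-0.75) + (2.25)·(2.25) + (0.25)·(0.25) + (-1.75)·(-1.75)) / 3 = 8.75/3 = 2.9167
  S = [[0.6667, -0.6667],
 [-0.6667, 2.9167]].

Step 3 — invert S. det(S) = 0.6667·2.9167 - (-0.6667)² = 1.5.
  S^{-1} = (1/det) · [[d, -b], [-b, a]] = [[1.9444, 0.4444],
 [0.4444, 0.4444]].

Step 4 — quadratic form (x̄ - mu_0)^T · S^{-1} · (x̄ - mu_0):
  S^{-1} · (x̄ - mu_0) = (4.3889, -0.1111),
  (x̄ - mu_0)^T · [...] = (3)·(4.3889) + (-3.25)·(-0.1111) = 13.5278.

Step 5 — scale by n: T² = 4 · 13.5278 = 54.1111.

T² ≈ 54.1111


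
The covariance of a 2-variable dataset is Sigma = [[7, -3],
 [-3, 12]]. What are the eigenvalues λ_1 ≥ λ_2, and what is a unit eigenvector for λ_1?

Step 1 — characteristic polynomial of 2×2 Sigma:
  det(Sigma - λI) = λ² - trace · λ + det = 0.
  trace = 7 + 12 = 19, det = 7·12 - (-3)² = 75.
Step 2 — discriminant:
  Δ = trace² - 4·det = 361 - 300 = 61.
Step 3 — eigenvalues:
  λ = (trace ± √Δ)/2 = (19 ± 7.8102)/2,
  λ_1 = 13.4051,  λ_2 = 5.5949.

Step 4 — unit eigenvector for λ_1: solve (Sigma - λ_1 I)v = 0. First row:
  (7 - 13.4051)·v_x + (-3)·v_y = 0, i.e. (-6.4051)·v_x + (-3)·v_y = 0,
  so v ∝ (b, λ_1 - a) = (-3, 6.4051); multiply by -1 so the first entry is positive: u = (3, -6.4051).
  ||u|| = √((3)² + (-6.4051)²) = √(50.0256) ≈ 7.0729,
  v_1 = u/||u|| ≈ (0.4242, -0.9056) (||v_1|| = 1).

λ_1 = 13.4051,  λ_2 = 5.5949;  v_1 ≈ (0.4242, -0.9056)


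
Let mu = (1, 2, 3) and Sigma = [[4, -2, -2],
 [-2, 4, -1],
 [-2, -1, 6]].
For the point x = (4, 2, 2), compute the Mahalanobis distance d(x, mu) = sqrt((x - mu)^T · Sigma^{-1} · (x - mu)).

Step 1 — centre the observation: (x - mu) = (3, 0, -1).

Step 2 — invert Sigma (cofactor / det for 3×3, or solve directly):
  Sigma^{-1} = [[0.5227, 0.3182, 0.2273],
 [0.3182, 0.4545, 0.1818],
 [0.2273, 0.1818, 0.2727]].

Step 3 — form the quadratic (x - mu)^T · Sigma^{-1} · (x - mu):
  Sigma^{-1} · (x - mu) = (1.3409, 0.7727, 0.4091).
  (x - mu)^T · [Sigma^{-1} · (x - mu)] = (3)·(1.3409) + (0)·(0.7727) + (-1)·(0.4091) = 3.6136.

Step 4 — take square root: d = √(3.6136) ≈ 1.901.

d(x, mu) = √(3.6136) ≈ 1.901


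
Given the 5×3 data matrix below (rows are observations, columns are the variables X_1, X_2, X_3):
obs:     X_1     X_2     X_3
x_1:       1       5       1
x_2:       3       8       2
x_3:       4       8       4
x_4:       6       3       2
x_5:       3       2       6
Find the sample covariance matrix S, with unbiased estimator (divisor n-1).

Step 1 — column means:
  mean(X_1) = (1 + 3 + 4 + 6 + 3) / 5 = 17/5 = 3.4
  mean(X_2) = (5 + 8 + 8 + 3 + 2) / 5 = 26/5 = 5.2
  mean(X_3) = (1 + 2 + 4 + 2 + 6) / 5 = 15/5 = 3

Step 2 — sample covariance S[i,j] = (1/(n-1)) · Σ_k (x_{k,i} - mean_i) · (x_{k,j} - mean_j), with n-1 = 4.
  S[X_1,X_1] = ((-2.4)·(-2.4) + (-0.4)·(-0.4) + (0.6)·(0.6) + (2.6)·(2.6) + (-0.4)·(-0.4)) / 4 = 13.2/4 = 3.3
  S[X_1,X_2] = ((-2.4)·(-0.2) + (-0.4)·(2.8) + (0.6)·(2.8) + (2.6)·(-2.2) + (-0.4)·(-3.2)) / 4 = -3.4/4 = -0.85
  S[X_1,X_3] = ((-2.4)·(-2) + (-0.4)·(-1) + (0.6)·(1) + (2.6)·(-1) + (-0.4)·(3)) / 4 = 2/4 = 0.5
  S[X_2,X_2] = ((-0.2)·(-0.2) + (2.8)·(2.8) + (2.8)·(2.8) + (-2.2)·(-2.2) + (-3.2)·(-3.2)) / 4 = 30.8/4 = 7.7
  S[X_2,X_3] = ((-0.2)·(-2) + (2.8)·(-1) + (2.8)·(1) + (-2.2)·(-1) + (-3.2)·(3)) / 4 = -7/4 = -1.75
  S[X_3,X_3] = ((-2)·(-2) + (-1)·(-1) + (1)·(1) + (-1)·(-1) + (3)·(3)) / 4 = 16/4 = 4

S is symmetric (S[j,i] = S[i,j]). Assembling:

S = [[3.3, -0.85, 0.5],
 [-0.85, 7.7, -1.75],
 [0.5, -1.75, 4]]


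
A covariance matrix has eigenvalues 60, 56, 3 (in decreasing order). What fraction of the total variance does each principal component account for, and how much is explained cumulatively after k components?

Step 1 — total variance = trace(Sigma) = Σ λ_i = 60 + 56 + 3 = 119.

Step 2 — fraction explained by component i = λ_i / Σ λ:
  PC1: 60/119 = 0.5042
  PC2: 56/119 = 0.4706
  PC3: 3/119 = 0.0252

Step 3 — cumulative fraction after k components = (λ_1 + ... + λ_k) / Σ λ:
  k = 1: 60/119 = 0.5042
  k = 2: (60 + 56)/119 = 116/119 = 0.9748
  k = 3: (60 + 56 + 3)/119 = 119/119 = 1

Summary (fraction, with percent):

explained: PC1 0.5042 (50.42%), PC2 0.4706 (47.06%), PC3 0.0252 (2.52%);  cumulative: 0.5042, 0.9748, 1


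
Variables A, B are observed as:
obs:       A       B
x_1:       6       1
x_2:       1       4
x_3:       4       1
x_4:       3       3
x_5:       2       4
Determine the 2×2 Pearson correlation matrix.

Step 1 — column means:
  mean(A) = (6 + 1 + 4 + 3 + 2) / 5 = 16/5 = 3.2
  mean(B) = (1 + 4 + 1 + 3 + 4) / 5 = 13/5 = 2.6

Step 2 — sample variances and covariances s[i,j] = (1/(n-1)) · Σ_k (x_{k,i} - mean_i) · (x_{k,j} - mean_j), with n-1 = 4:
  s[A,A] = ((2.8)·(2.8) + (-2.2)·(-2.2) + (0.8)·(0.8) + (-0.2)·(-0.2) + (-1.2)·(-1.2)) / 4 = 14.8/4 = 3.7
  s[A,B] = ((2.8)·(-1.6) + (-2.2)·(1.4) + (0.8)·(-1.6) + (-0.2)·(0.4) + (-1.2)·(1.4)) / 4 = -10.6/4 = -2.65
  s[B,B] = ((-1.6)·(-1.6) + (1.4)·(1.4) + (-1.6)·(-1.6) + (0.4)·(0.4) + (1.4)·(1.4)) / 4 = 9.2/4 = 2.3
  Sample standard deviations s_i = √(s[i,i]):
  s(A) = √(3.7) = 1.9235
  s(B) = √(2.3) = 1.5166

Step 3 — r_{ij} = s_{ij} / (s_i · s_j):
  r[A,A] = 1 (diagonal).
  r[A,B] = -2.65 / (1.9235 · 1.5166) = -2.65 / 2.9172 = -0.9084
  r[B,B] = 1 (diagonal).

R is symmetric with unit diagonal. Assembling:

R = [[1, -0.9084],
 [-0.9084, 1]]


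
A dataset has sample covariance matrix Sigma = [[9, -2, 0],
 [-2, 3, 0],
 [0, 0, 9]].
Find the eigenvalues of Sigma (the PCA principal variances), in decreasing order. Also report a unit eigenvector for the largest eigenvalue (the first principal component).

Step 1 — characteristic polynomial p(λ) = det(λI - Sigma) = λ³ - tr·λ² + c_1·λ - det, where tr = trace, c_1 = sum of the principal 2×2 minors, det = det(Sigma):
  tr = 9 + 3 + 9 = 21,
  c_1 = (9·3 - (-2)²) + (9·9 - (0)²) + (3·9 - (0)²) = 23 + 81 + 27 = 131,
  det = 9·(3·9 - (0)²) - (-2)·((-2)·9 - (0)·(0)) + (0)·((-2)·(0) - 3·(0)) = 9·(27) - (-2)·(-18) + (0)·(0) = 207.
  So p(λ) = λ³ - 21λ² + 131λ - 207.
Step 2 — look for an integer root (rational root theorem: any rational root is an integer divisor of 207). Testing λ = 9:
  p(9) = 729 - 1701 + 1179 - 207 = 0  ✓
  Dividing out (λ - 9): p(λ) = (λ - 9)(λ² - 12λ + 23).
Step 3 — remaining eigenvalues from the quadratic λ² - 12λ + 23 = 0:
  Δ = 12² - 4·23 = 144 - 92 = 52,  λ = (12 ± √52)/2 = (12 ± 7.2111)/2 ≈ 9.6056 or 2.3944.
  Sorted: λ_1 = 9.6056,  λ_2 = 9,  λ_3 = 2.3944  (check: sum = 21 = tr ✓).

Step 4 — unit eigenvector for λ_1 ≈ 9.6056: v spans the null space of (Sigma - λ_1 I), whose rows are
  r_1 = (-0.6056, -2, 0),  r_2 = (-2, -6.6056, 0),  r_3 = (0, 0, -0.6056).
  v is orthogonal to every row, so take v ∝ r_1 × r_3 = ((-2)·(-0.6056) - (0)·(0), (0)·(0) - (-0.6056)·(-0.6056), (-0.6056)·(0) - (-2)·(0)) ≈ (1.2111, -0.3667, 0).
  Let u = (1.2111, -0.3667, 0).
  ||u|| = √((1.2111)² + (-0.3667)² + (0)²) = √(1.6012) ≈ 1.2654,  v_1 = u/||u|| ≈ (0.9571, -0.2898, 0) (||v_1|| = 1).

λ_1 = 9.6056,  λ_2 = 9,  λ_3 = 2.3944;  v_1 ≈ (0.9571, -0.2898, 0)


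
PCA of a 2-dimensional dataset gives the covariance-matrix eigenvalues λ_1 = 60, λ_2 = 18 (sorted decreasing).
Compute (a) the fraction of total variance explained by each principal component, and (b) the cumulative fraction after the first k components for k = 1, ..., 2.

Step 1 — total variance = trace(Sigma) = Σ λ_i = 60 + 18 = 78.

Step 2 — fraction explained by component i = λ_i / Σ λ:
  PC1: 60/78 = 0.7692
  PC2: 18/78 = 0.2308

Step 3 — cumulative fraction after k components = (λ_1 + ... + λ_k) / Σ λ:
  k = 1: 60/78 = 0.7692
  k = 2: (60 + 18)/78 = 78/78 = 1

Summary (fraction, with percent):

explained: PC1 0.7692 (76.92%), PC2 0.2308 (23.08%);  cumulative: 0.7692, 1


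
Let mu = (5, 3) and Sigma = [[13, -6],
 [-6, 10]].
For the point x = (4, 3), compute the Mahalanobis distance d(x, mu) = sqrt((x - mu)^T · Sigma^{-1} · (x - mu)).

Step 1 — centre the observation: (x - mu) = (-1, 0).

Step 2 — invert Sigma. det(Sigma) = 13·10 - (-6)² = 94.
  Sigma^{-1} = (1/det) · [[d, -b], [-b, a]] = [[0.1064, 0.0638],
 [0.0638, 0.1383]].

Step 3 — form the quadratic (x - mu)^T · Sigma^{-1} · (x - mu):
  Sigma^{-1} · (x - mu) = (-0.1064, -0.0638).
  (x - mu)^T · [Sigma^{-1} · (x - mu)] = (-1)·(-0.1064) + (0)·(-0.0638) = 0.1064.

Step 4 — take square root: d = √(0.1064) ≈ 0.3262.

d(x, mu) = √(0.1064) ≈ 0.3262


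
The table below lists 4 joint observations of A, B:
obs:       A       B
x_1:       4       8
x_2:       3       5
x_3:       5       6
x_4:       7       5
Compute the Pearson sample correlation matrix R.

Step 1 — column means:
  mean(A) = (4 + 3 + 5 + 7) / 4 = 19/4 = 4.75
  mean(B) = (8 + 5 + 6 + 5) / 4 = 24/4 = 6

Step 2 — sample variances and covariances s[i,j] = (1/(n-1)) · Σ_k (x_{k,i} - mean_i) · (x_{k,j} - mean_j), with n-1 = 3:
  s[A,A] = ((-0.75)·(-0.75) + (-1.75)·(-1.75) + (0.25)·(0.25) + (2.25)·(2.25)) / 3 = 8.75/3 = 2.9167
  s[A,B] = ((-0.75)·(2) + (-1.75)·(-1) + (0.25)·(0) + (2.25)·(-1)) / 3 = -2/3 = -0.6667
  s[B,B] = ((2)·(2) + (-1)·(-1) + (0)·(0) + (-1)·(-1)) / 3 = 6/3 = 2
  Sample standard deviations s_i = √(s[i,i]):
  s(A) = √(2.9167) = 1.7078
  s(B) = √(2) = 1.4142

Step 3 — r_{ij} = s_{ij} / (s_i · s_j):
  r[A,A] = 1 (diagonal).
  r[A,B] = -0.6667 / (1.7078 · 1.4142) = -0.6667 / 2.4152 = -0.276
  r[B,B] = 1 (diagonal).

R is symmetric with unit diagonal. Assembling:

R = [[1, -0.276],
 [-0.276, 1]]


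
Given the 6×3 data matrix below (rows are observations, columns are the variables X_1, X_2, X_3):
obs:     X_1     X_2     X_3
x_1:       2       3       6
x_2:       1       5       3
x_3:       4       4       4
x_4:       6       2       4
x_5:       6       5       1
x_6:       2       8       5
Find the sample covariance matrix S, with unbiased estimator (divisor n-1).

Step 1 — column means:
  mean(X_1) = (2 + 1 + 4 + 6 + 6 + 2) / 6 = 21/6 = 3.5
  mean(X_2) = (3 + 5 + 4 + 2 + 5 + 8) / 6 = 27/6 = 4.5
  mean(X_3) = (6 + 3 + 4 + 4 + 1 + 5) / 6 = 23/6 = 3.8333

Step 2 — sample covariance S[i,j] = (1/(n-1)) · Σ_k (x_{k,i} - mean_i) · (x_{k,j} - mean_j), with n-1 = 5.
  S[X_1,X_1] = ((-1.5)·(-1.5) + (-2.5)·(-2.5) + (0.5)·(0.5) + (2.5)·(2.5) + (2.5)·(2.5) + (-1.5)·(-1.5)) / 5 = 23.5/5 = 4.7
  S[X_1,X_2] = ((-1.5)·(-1.5) + (-2.5)·(0.5) + (0.5)·(-0.5) + (2.5)·(-2.5) + (2.5)·(0.5) + (-1.5)·(3.5)) / 5 = -9.5/5 = -1.9
  S[X_1,X_3] = ((-1.5)·(2.1667) + (-2.5)·(-0.8333) + (0.5)·(0.1667) + (2.5)·(0.1667) + (2.5)·(-2.8333) + (-1.5)·(1.1667)) / 5 = -9.5/5 = -1.9
  S[X_2,X_2] = ((-1.5)·(-1.5) + (0.5)·(0.5) + (-0.5)·(-0.5) + (-2.5)·(-2.5) + (0.5)·(0.5) + (3.5)·(3.5)) / 5 = 21.5/5 = 4.3
  S[X_2,X_3] = ((-1.5)·(2.1667) + (0.5)·(-0.8333) + (-0.5)·(0.1667) + (-2.5)·(0.1667) + (0.5)·(-2.8333) + (3.5)·(1.1667)) / 5 = -1.5/5 = -0.3
  S[X_3,X_3] = ((2.1667)·(2.1667) + (-0.8333)·(-0.8333) + (0.1667)·(0.1667) + (0.1667)·(0.1667) + (-2.8333)·(-2.8333) + (1.1667)·(1.1667)) / 5 = 14.8333/5 = 2.9667

S is symmetric (S[j,i] = S[i,j]). Assembling:

S = [[4.7, -1.9, -1.9],
 [-1.9, 4.3, -0.3],
 [-1.9, -0.3, 2.9667]]


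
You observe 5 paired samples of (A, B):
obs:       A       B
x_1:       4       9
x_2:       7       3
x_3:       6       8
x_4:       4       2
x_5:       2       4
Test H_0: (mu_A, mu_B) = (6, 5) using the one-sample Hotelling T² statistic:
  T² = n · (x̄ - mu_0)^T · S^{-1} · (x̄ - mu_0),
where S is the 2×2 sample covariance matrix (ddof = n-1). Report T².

Step 1 — sample mean vector:
  mean(A) = (4 + 7 + 6 + 4 + 2) / 5 = 23/5 = 4.6
  mean(B) = (9 + 3 + 8 + 2 + 4) / 5 = 26/5 = 5.2
  x̄ = (4.6, 5.2),  deviation x̄ - mu_0 = (4.6, 5.2) - (6, 5) = (-1.4, 0.2).

Step 2 — sample covariance matrix, S[i,j] = (1/(n-1)) · Σ_k (x_{k,i} - mean_i) · (x_{k,j} - mean_j), divisor n-1 = 4:
  S[A,A] = ((-0.6)·(-0.6) + (2.4)·(2.4) + (1.4)·(1.4) + (-0.6)·(-0.6) + (-2.6)·(-2.6)) / 4 = 15.2/4 = 3.8
  S[A,B] = ((-0.6)·(3.8) + (2.4)·(-2.2) + (1.4)·(2.8) + (-0.6)·(-3.2) + (-2.6)·(-1.2)) / 4 = 1.4/4 = 0.35
  S[B,B] = ((3.8)·(3.8) + (-2.2)·(-2.2) + (2.8)·(2.8) + (-3.2)·(-3.2) + (-1.2)·(-1.2)) / 4 = 38.8/4 = 9.7
  S = [[3.8, 0.35],
 [0.35, 9.7]].

Step 3 — invert S. det(S) = 3.8·9.7 - (0.35)² = 36.7375.
  S^{-1} = (1/det) · [[d, -b], [-b, a]] = [[0.264, -0.0095],
 [-0.0095, 0.1034]].

Step 4 — quadratic form (x̄ - mu_0)^T · S^{-1} · (x̄ - mu_0):
  S^{-1} · (x̄ - mu_0) = (-0.3716, 0.034),
  (x̄ - mu_0)^T · [...] = (-1.4)·(-0.3716) + (0.2)·(0.034) = 0.527.

Step 5 — scale by n: T² = 5 · 0.527 = 2.6349.

T² ≈ 2.6349


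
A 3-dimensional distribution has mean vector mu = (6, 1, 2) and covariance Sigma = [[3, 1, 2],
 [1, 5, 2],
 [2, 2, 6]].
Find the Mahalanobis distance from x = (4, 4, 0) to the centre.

Step 1 — centre the observation: (x - mu) = (-2, 3, -2).

Step 2 — invert Sigma (cofactor / det for 3×3, or solve directly):
  Sigma^{-1} = [[0.4333, -0.0333, -0.1333],
 [-0.0333, 0.2333, -0.0667],
 [-0.1333, -0.0667, 0.2333]].

Step 3 — form the quadratic (x - mu)^T · Sigma^{-1} · (x - mu):
  Sigma^{-1} · (x - mu) = (-0.7, 0.9, -0.4).
  (x - mu)^T · [Sigma^{-1} · (x - mu)] = (-2)·(-0.7) + (3)·(0.9) + (-2)·(-0.4) = 4.9.

Step 4 — take square root: d = √(4.9) ≈ 2.2136.

d(x, mu) = √(4.9) ≈ 2.2136


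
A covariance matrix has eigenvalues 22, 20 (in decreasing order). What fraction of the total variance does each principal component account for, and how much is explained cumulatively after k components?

Step 1 — total variance = trace(Sigma) = Σ λ_i = 22 + 20 = 42.

Step 2 — fraction explained by component i = λ_i / Σ λ:
  PC1: 22/42 = 0.5238
  PC2: 20/42 = 0.4762

Step 3 — cumulative fraction after k components = (λ_1 + ... + λ_k) / Σ λ:
  k = 1: 22/42 = 0.5238
  k = 2: (22 + 20)/42 = 42/42 = 1

Summary (fraction, with percent):

explained: PC1 0.5238 (52.38%), PC2 0.4762 (47.62%);  cumulative: 0.5238, 1


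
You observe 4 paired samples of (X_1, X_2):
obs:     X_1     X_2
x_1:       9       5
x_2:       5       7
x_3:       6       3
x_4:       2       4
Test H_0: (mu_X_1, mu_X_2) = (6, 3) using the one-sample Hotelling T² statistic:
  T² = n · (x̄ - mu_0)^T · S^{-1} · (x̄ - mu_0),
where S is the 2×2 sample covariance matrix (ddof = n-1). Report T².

Step 1 — sample mean vector:
  mean(X_1) = (9 + 5 + 6 + 2) / 4 = 22/4 = 5.5
  mean(X_2) = (5 + 7 + 3 + 4) / 4 = 19/4 = 4.75
  x̄ = (5.5, 4.75),  deviation x̄ - mu_0 = (5.5, 4.75) - (6, 3) = (-0.5, 1.75).

Step 2 — sample covariance matrix, S[i,j] = (1/(n-1)) · Σ_k (x_{k,i} - mean_i) · (x_{k,j} - mean_j), divisor n-1 = 3:
  S[X_1,X_1] = ((3.5)·(3.5) + (-0.5)·(-0.5) + (0.5)·(0.5) + (-3.5)·(-3.5)) / 3 = 25/3 = 8.3333
  S[X_1,X_2] = ((3.5)·(0.25) + (-0.5)·(2.25) + (0.5)·(-1.75) + (-3.5)·(-0.75)) / 3 = 1.5/3 = 0.5
  S[X_2,X_2] = ((0.25)·(0.25) + (2.25)·(2.25) + (-1.75)·(-1.75) + (-0.75)·(-0.75)) / 3 = 8.75/3 = 2.9167
  S = [[8.3333, 0.5],
 [0.5, 2.9167]].

Step 3 — invert S. det(S) = 8.3333·2.9167 - (0.5)² = 24.0556.
  S^{-1} = (1/det) · [[d, -b], [-b, a]] = [[0.1212, -0.0208],
 [-0.0208, 0.3464]].

Step 4 — quadratic form (x̄ - mu_0)^T · S^{-1} · (x̄ - mu_0):
  S^{-1} · (x̄ - mu_0) = (-0.097, 0.6166),
  (x̄ - mu_0)^T · [...] = (-0.5)·(-0.097) + (1.75)·(0.6166) = 1.1276.

Step 5 — scale by n: T² = 4 · 1.1276 = 4.5104.

T² ≈ 4.5104


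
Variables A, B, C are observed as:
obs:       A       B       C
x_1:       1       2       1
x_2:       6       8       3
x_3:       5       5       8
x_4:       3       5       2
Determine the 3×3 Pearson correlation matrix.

Step 1 — column means:
  mean(A) = (1 + 6 + 5 + 3) / 4 = 15/4 = 3.75
  mean(B) = (2 + 8 + 5 + 5) / 4 = 20/4 = 5
  mean(C) = (1 + 3 + 8 + 2) / 4 = 14/4 = 3.5

Step 2 — sample variances and covariances s[i,j] = (1/(n-1)) · Σ_k (x_{k,i} - mean_i) · (x_{k,j} - mean_j), with n-1 = 3:
  s[A,A] = ((-2.75)·(-2.75) + (2.25)·(2.25) + (1.25)·(1.25) + (-0.75)·(-0.75)) / 3 = 14.75/3 = 4.9167
  s[A,B] = ((-2.75)·(-3) + (2.25)·(3) + (1.25)·(0) + (-0.75)·(0)) / 3 = 15/3 = 5
  s[A,C] = ((-2.75)·(-2.5) + (2.25)·(-0.5) + (1.25)·(4.5) + (-0.75)·(-1.5)) / 3 = 12.5/3 = 4.1667
  s[B,B] = ((-3)·(-3) + (3)·(3) + (0)·(0) + (0)·(0)) / 3 = 18/3 = 6
  s[B,C] = ((-3)·(-2.5) + (3)·(-0.5) + (0)·(4.5) + (0)·(-1.5)) / 3 = 6/3 = 2
  s[C,C] = ((-2.5)·(-2.5) + (-0.5)·(-0.5) + (4.5)·(4.5) + (-1.5)·(-1.5)) / 3 = 29/3 = 9.6667
  Sample standard deviations s_i = √(s[i,i]):
  s(A) = √(4.9167) = 2.2174
  s(B) = √(6) = 2.4495
  s(C) = √(9.6667) = 3.1091

Step 3 — r_{ij} = s_{ij} / (s_i · s_j):
  r[A,A] = 1 (diagonal).
  r[A,B] = 5 / (2.2174 · 2.4495) = 5 / 5.4314 = 0.9206
  r[A,C] = 4.1667 / (2.2174 · 3.1091) = 4.1667 / 6.894 = 0.6044
  r[B,B] = 1 (diagonal).
  r[B,C] = 2 / (2.4495 · 3.1091) = 2 / 7.6158 = 0.2626
  r[C,C] = 1 (diagonal).

R is symmetric with unit diagonal. Assembling:

R = [[1, 0.9206, 0.6044],
 [0.9206, 1, 0.2626],
 [0.6044, 0.2626, 1]]


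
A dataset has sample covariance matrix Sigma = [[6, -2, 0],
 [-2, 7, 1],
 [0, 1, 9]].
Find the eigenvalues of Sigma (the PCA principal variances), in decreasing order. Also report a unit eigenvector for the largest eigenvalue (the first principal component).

Step 1 — characteristic polynomial p(λ) = det(λI - Sigma) = λ³ - tr·λ² + c_1·λ - det, where tr = trace, c_1 = sum of the principal 2×2 minors, det = det(Sigma):
  tr = 6 + 7 + 9 = 22,
  c_1 = (6·7 - (-2)²) + (6·9 - (0)²) + (7·9 - (1)²) = 38 + 54 + 62 = 154,
  det = 6·(7·9 - (1)²) - (-2)·((-2)·9 - (1)·(0)) + (0)·((-2)·(1) - 7·(0)) = 6·(62) - (-2)·(-18) + (0)·(-2) = 336.
  So p(λ) = λ³ - 22λ² + 154λ - 336.
Step 2 — look for an integer root (rational root theorem: any rational root is an integer divisor of 336). Testing λ = 8:
  p(8) = 512 - 1408 + 1232 - 336 = 0  ✓
  Dividing out (λ - 8): p(λ) = (λ - 8)(λ² - 14λ + 42).
Step 3 — remaining eigenvalues from the quadratic λ² - 14λ + 42 = 0:
  Δ = 14² - 4·42 = 196 - 168 = 28,  λ = (14 ± √28)/2 = (14 ± 5.2915)/2 ≈ 9.6458 or 4.3542.
  Sorted: λ_1 = 9.6458,  λ_2 = 8,  λ_3 = 4.3542  (check: sum = 22 = tr ✓).

Step 4 — unit eigenvector for λ_1 ≈ 9.6458: v spans the null space of (Sigma - λ_1 I), whose rows are
  r_1 = (-3.6458, -2, 0),  r_2 = (-2, -2.6458, 1),  r_3 = (0, 1, -0.6458).
  v is orthogonal to every row, so take v ∝ r_1 × r_2 = ((-2)·(1) - (0)·(-2.6458), (0)·(-2) - (-3.6458)·(1), (-3.6458)·(-2.6458) - (-2)·(-2)) ≈ (-2, 3.6458, 5.6458).
  Rescale (multiply by -1 so the first nonzero entry is positive): u = (2, -3.6458, -5.6458).
  ||u|| = √((2)² + (-3.6458)² + (-5.6458)²) = √(49.166) ≈ 7.0118,  v_1 = u/||u|| ≈ (0.2852, -0.5199, -0.8052) (||v_1|| = 1).

λ_1 = 9.6458,  λ_2 = 8,  λ_3 = 4.3542;  v_1 ≈ (0.2852, -0.5199, -0.8052)


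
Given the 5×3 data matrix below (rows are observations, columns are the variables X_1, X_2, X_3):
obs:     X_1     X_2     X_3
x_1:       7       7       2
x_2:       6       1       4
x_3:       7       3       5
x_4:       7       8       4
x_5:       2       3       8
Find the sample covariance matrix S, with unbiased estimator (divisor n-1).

Step 1 — column means:
  mean(X_1) = (7 + 6 + 7 + 7 + 2) / 5 = 29/5 = 5.8
  mean(X_2) = (7 + 1 + 3 + 8 + 3) / 5 = 22/5 = 4.4
  mean(X_3) = (2 + 4 + 5 + 4 + 8) / 5 = 23/5 = 4.6

Step 2 — sample covariance S[i,j] = (1/(n-1)) · Σ_k (x_{k,i} - mean_i) · (x_{k,j} - mean_j), with n-1 = 4.
  S[X_1,X_1] = ((1.2)·(1.2) + (0.2)·(0.2) + (1.2)·(1.2) + (1.2)·(1.2) + (-3.8)·(-3.8)) / 4 = 18.8/4 = 4.7
  S[X_1,X_2] = ((1.2)·(2.6) + (0.2)·(-3.4) + (1.2)·(-1.4) + (1.2)·(3.6) + (-3.8)·(-1.4)) / 4 = 10.4/4 = 2.6
  S[X_1,X_3] = ((1.2)·(-2.6) + (0.2)·(-0.6) + (1.2)·(0.4) + (1.2)·(-0.6) + (-3.8)·(3.4)) / 4 = -16.4/4 = -4.1
  S[X_2,X_2] = ((2.6)·(2.6) + (-3.4)·(-3.4) + (-1.4)·(-1.4) + (3.6)·(3.6) + (-1.4)·(-1.4)) / 4 = 35.2/4 = 8.8
  S[X_2,X_3] = ((2.6)·(-2.6) + (-3.4)·(-0.6) + (-1.4)·(0.4) + (3.6)·(-0.6) + (-1.4)·(3.4)) / 4 = -12.2/4 = -3.05
  S[X_3,X_3] = ((-2.6)·(-2.6) + (-0.6)·(-0.6) + (0.4)·(0.4) + (-0.6)·(-0.6) + (3.4)·(3.4)) / 4 = 19.2/4 = 4.8

S is symmetric (S[j,i] = S[i,j]). Assembling:

S = [[4.7, 2.6, -4.1],
 [2.6, 8.8, -3.05],
 [-4.1, -3.05, 4.8]]


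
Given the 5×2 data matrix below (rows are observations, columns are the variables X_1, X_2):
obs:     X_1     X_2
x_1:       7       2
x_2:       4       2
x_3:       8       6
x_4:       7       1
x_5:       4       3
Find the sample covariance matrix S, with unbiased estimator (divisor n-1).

Step 1 — column means:
  mean(X_1) = (7 + 4 + 8 + 7 + 4) / 5 = 30/5 = 6
  mean(X_2) = (2 + 2 + 6 + 1 + 3) / 5 = 14/5 = 2.8

Step 2 — sample covariance S[i,j] = (1/(n-1)) · Σ_k (x_{k,i} - mean_i) · (x_{k,j} - mean_j), with n-1 = 4.
  S[X_1,X_1] = ((1)·(1) + (-2)·(-2) + (2)·(2) + (1)·(1) + (-2)·(-2)) / 4 = 14/4 = 3.5
  S[X_1,X_2] = ((1)·(-0.8) + (-2)·(-0.8) + (2)·(3.2) + (1)·(-1.8) + (-2)·(0.2)) / 4 = 5/4 = 1.25
  S[X_2,X_2] = ((-0.8)·(-0.8) + (-0.8)·(-0.8) + (3.2)·(3.2) + (-1.8)·(-1.8) + (0.2)·(0.2)) / 4 = 14.8/4 = 3.7

S is symmetric (S[j,i] = S[i,j]). Assembling:

S = [[3.5, 1.25],
 [1.25, 3.7]]


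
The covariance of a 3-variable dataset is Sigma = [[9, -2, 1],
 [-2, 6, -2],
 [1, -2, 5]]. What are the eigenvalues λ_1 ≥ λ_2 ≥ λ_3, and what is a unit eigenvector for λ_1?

Step 1 — characteristic polynomial p(λ) = det(λI - Sigma) = λ³ - tr·λ² + c_1·λ - det, where tr = trace, c_1 = sum of the principal 2×2 minors, det = det(Sigma):
  tr = 9 + 6 + 5 = 20,
  c_1 = (9·6 - (-2)²) + (9·5 - (1)²) + (6·5 - (-2)²) = 50 + 44 + 26 = 120,
  det = 9·(6·5 - (-2)²) - (-2)·((-2)·5 - (-2)·(1)) + (1)·((-2)·(-2) - 6·(1)) = 9·(26) - (-2)·(-8) + (1)·(-2) = 216.
  So p(λ) = λ³ - 20λ² + 120λ - 216.
Step 2 — look for an integer root (rational root theorem: any rational root is an integer divisor of 216). Testing λ = 6:
  p(6) = 216 - 720 + 720 - 216 = 0  ✓
  Dividing out (λ - 6): p(λ) = (λ - 6)(λ² - 14λ + 36).
Step 3 — remaining eigenvalues from the quadratic λ² - 14λ + 36 = 0:
  Δ = 14² - 4·36 = 196 - 144 = 52,  λ = (14 ± √52)/2 = (14 ± 7.2111)/2 ≈ 10.6056 or 3.3944.
  Sorted: λ_1 = 10.6056,  λ_2 = 6,  λ_3 = 3.3944  (check: sum = 20 = tr ✓).

Step 4 — unit eigenvector for λ_1 ≈ 10.6056: v spans the null space of (Sigma - λ_1 I), whose rows are
  r_1 = (-1.6056, -2, 1),  r_2 = (-2, -4.6056, -2),  r_3 = (1, -2, -5.6056).
  v is orthogonal to every row, so take v ∝ r_1 × r_2 = ((-2)·(-2) - (1)·(-4.6056), (1)·(-2) - (-1.6056)·(-2), (-1.6056)·(-4.6056) - (-2)·(-2)) ≈ (8.6056, -5.2111, 3.3944).
  Let u = (8.6056, -5.2111, 3.3944).
  ||u|| = √((8.6056)² + (-5.2111)² + (3.3944)²) = √(112.7334) ≈ 10.6176,  v_1 = u/||u|| ≈ (0.8105, -0.4908, 0.3197) (||v_1|| = 1).

λ_1 = 10.6056,  λ_2 = 6,  λ_3 = 3.3944;  v_1 ≈ (0.8105, -0.4908, 0.3197)


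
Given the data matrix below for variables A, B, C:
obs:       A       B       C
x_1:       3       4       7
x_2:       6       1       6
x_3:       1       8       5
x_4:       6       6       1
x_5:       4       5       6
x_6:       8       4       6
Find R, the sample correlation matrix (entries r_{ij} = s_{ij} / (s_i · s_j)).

Step 1 — column means:
  mean(A) = (3 + 6 + 1 + 6 + 4 + 8) / 6 = 28/6 = 4.6667
  mean(B) = (4 + 1 + 8 + 6 + 5 + 4) / 6 = 28/6 = 4.6667
  mean(C) = (7 + 6 + 5 + 1 + 6 + 6) / 6 = 31/6 = 5.1667

Step 2 — sample variances and covariances s[i,j] = (1/(n-1)) · Σ_k (x_{k,i} - mean_i) · (x_{k,j} - mean_j), with n-1 = 5:
  s[A,A] = ((-1.6667)·(-1.6667) + (1.3333)·(1.3333) + (-3.6667)·(-3.6667) + (1.3333)·(1.3333) + (-0.6667)·(-0.6667) + (3.3333)·(3.3333)) / 5 = 31.3333/5 = 6.2667
  s[A,B] = ((-1.6667)·(-0.6667) + (1.3333)·(-3.6667) + (-3.6667)·(3.3333) + (1.3333)·(1.3333) + (-0.6667)·(0.3333) + (3.3333)·(-0.6667)) / 5 = -16.6667/5 = -3.3333
  s[A,C] = ((-1.6667)·(1.8333) + (1.3333)·(0.8333) + (-3.6667)·(-0.1667) + (1.3333)·(-4.1667) + (-0.6667)·(0.8333) + (3.3333)·(0.8333)) / 5 = -4.6667/5 = -0.9333
  s[B,B] = ((-0.6667)·(-0.6667) + (-3.6667)·(-3.6667) + (3.3333)·(3.3333) + (1.3333)·(1.3333) + (0.3333)·(0.3333) + (-0.6667)·(-0.6667)) / 5 = 27.3333/5 = 5.4667
  s[B,C] = ((-0.6667)·(1.8333) + (-3.6667)·(0.8333) + (3.3333)·(-0.1667) + (1.3333)·(-4.1667) + (0.3333)·(0.8333) + (-0.6667)·(0.8333)) / 5 = -10.6667/5 = -2.1333
  s[C,C] = ((1.8333)·(1.8333) + (0.8333)·(0.8333) + (-0.1667)·(-0.1667) + (-4.1667)·(-4.1667) + (0.8333)·(0.8333) + (0.8333)·(0.8333)) / 5 = 22.8333/5 = 4.5667
  Sample standard deviations s_i = √(s[i,i]):
  s(A) = √(6.2667) = 2.5033
  s(B) = √(5.4667) = 2.3381
  s(C) = √(4.5667) = 2.137

Step 3 — r_{ij} = s_{ij} / (s_i · s_j):
  r[A,A] = 1 (diagonal).
  r[A,B] = -3.3333 / (2.5033 · 2.3381) = -3.3333 / 5.853 = -0.5695
  r[A,C] = -0.9333 / (2.5033 · 2.137) = -0.9333 / 5.3496 = -0.1745
  r[B,B] = 1 (diagonal).
  r[B,C] = -2.1333 / (2.3381 · 2.137) = -2.1333 / 4.9964 = -0.427
  r[C,C] = 1 (diagonal).

R is symmetric with unit diagonal. Assembling:

R = [[1, -0.5695, -0.1745],
 [-0.5695, 1, -0.427],
 [-0.1745, -0.427, 1]]


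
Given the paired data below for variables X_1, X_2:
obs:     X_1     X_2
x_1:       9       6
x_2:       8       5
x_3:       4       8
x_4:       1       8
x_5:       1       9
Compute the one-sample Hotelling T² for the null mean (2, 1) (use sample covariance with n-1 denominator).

Step 1 — sample mean vector:
  mean(X_1) = (9 + 8 + 4 + 1 + 1) / 5 = 23/5 = 4.6
  mean(X_2) = (6 + 5 + 8 + 8 + 9) / 5 = 36/5 = 7.2
  x̄ = (4.6, 7.2),  deviation x̄ - mu_0 = (4.6, 7.2) - (2, 1) = (2.6, 6.2).

Step 2 — sample covariance matrix, S[i,j] = (1/(n-1)) · Σ_k (x_{k,i} - mean_i) · (x_{k,j} - mean_j), divisor n-1 = 4:
  S[X_1,X_1] = ((4.4)·(4.4) + (3.4)·(3.4) + (-0.6)·(-0.6) + (-3.6)·(-3.6) + (-3.6)·(-3.6)) / 4 = 57.2/4 = 14.3
  S[X_1,X_2] = ((4.4)·(-1.2) + (3.4)·(-2.2) + (-0.6)·(0.8) + (-3.6)·(0.8) + (-3.6)·(1.8)) / 4 = -22.6/4 = -5.65
  S[X_2,X_2] = ((-1.2)·(-1.2) + (-2.2)·(-2.2) + (0.8)·(0.8) + (0.8)·(0.8) + (1.8)·(1.8)) / 4 = 10.8/4 = 2.7
  S = [[14.3, -5.65],
 [-5.65, 2.7]].

Step 3 — invert S. det(S) = 14.3·2.7 - (-5.65)² = 6.6875.
  S^{-1} = (1/det) · [[d, -b], [-b, a]] = [[0.4037, 0.8449],
 [0.8449, 2.1383]].

Step 4 — quadratic form (x̄ - mu_0)^T · S^{-1} · (x̄ - mu_0):
  S^{-1} · (x̄ - mu_0) = (6.2879, 15.4542),
  (x̄ - mu_0)^T · [...] = (2.6)·(6.2879) + (6.2)·(15.4542) = 112.1645.

Step 5 — scale by n: T² = 5 · 112.1645 = 560.8224.

T² ≈ 560.8224


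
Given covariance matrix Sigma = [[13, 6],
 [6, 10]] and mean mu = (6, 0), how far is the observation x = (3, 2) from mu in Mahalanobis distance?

Step 1 — centre the observation: (x - mu) = (-3, 2).

Step 2 — invert Sigma. det(Sigma) = 13·10 - (6)² = 94.
  Sigma^{-1} = (1/det) · [[d, -b], [-b, a]] = [[0.1064, -0.0638],
 [-0.0638, 0.1383]].

Step 3 — form the quadratic (x - mu)^T · Sigma^{-1} · (x - mu):
  Sigma^{-1} · (x - mu) = (-0.4468, 0.4681).
  (x - mu)^T · [Sigma^{-1} · (x - mu)] = (-3)·(-0.4468) + (2)·(0.4681) = 2.2766.

Step 4 — take square root: d = √(2.2766) ≈ 1.5088.

d(x, mu) = √(2.2766) ≈ 1.5088


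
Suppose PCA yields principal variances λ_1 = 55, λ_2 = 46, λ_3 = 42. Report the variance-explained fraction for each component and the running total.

Step 1 — total variance = trace(Sigma) = Σ λ_i = 55 + 46 + 42 = 143.

Step 2 — fraction explained by component i = λ_i / Σ λ:
  PC1: 55/143 = 0.3846
  PC2: 46/143 = 0.3217
  PC3: 42/143 = 0.2937

Step 3 — cumulative fraction after k components = (λ_1 + ... + λ_k) / Σ λ:
  k = 1: 55/143 = 0.3846
  k = 2: (55 + 46)/143 = 101/143 = 0.7063
  k = 3: (55 + 46 + 42)/143 = 143/143 = 1

Summary (fraction, with percent):

explained: PC1 0.3846 (38.46%), PC2 0.3217 (32.17%), PC3 0.2937 (29.37%);  cumulative: 0.3846, 0.7063, 1
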